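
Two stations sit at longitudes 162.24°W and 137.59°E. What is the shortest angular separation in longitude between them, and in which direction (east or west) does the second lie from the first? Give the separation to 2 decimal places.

Raw difference: 137.59 − -162.24 = 299.83°.
Normalise into (−180°, 180°]: 299.83° − 360° = -60.17°.
Negative ⇒ the second point lies to the west; separation 60.17°.

60.17° west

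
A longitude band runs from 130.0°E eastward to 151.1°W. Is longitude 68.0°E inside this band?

Band width going east from +130.0° to -151.1°: ((-151.1 − 130.0) mod 360) = 78.9°.
Offset of +68.0° east of the west edge: ((68.0 − 130.0) mod 360) = 298.0°.
298.0° > 78.9° ⇒ outside.

No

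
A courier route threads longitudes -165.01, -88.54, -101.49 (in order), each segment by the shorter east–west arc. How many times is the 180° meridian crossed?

0

Leg 1: -165.01° → -88.54°, shortest Δλ = 76.47° (east) — does not cross 180°.
Leg 2: -88.54° → -101.49°, shortest Δλ = -12.95° (west) — does not cross 180°.
Total crossings: 0.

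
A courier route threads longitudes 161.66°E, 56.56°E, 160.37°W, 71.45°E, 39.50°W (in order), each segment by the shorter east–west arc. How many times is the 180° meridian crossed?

Leg 1: +161.66° → +56.56°, shortest Δλ = -105.1° (west) — does not cross 180°.
Leg 2: +56.56° → -160.37°, shortest Δλ = 143.07° (east) — crosses 180°.
Leg 3: -160.37° → +71.45°, shortest Δλ = -128.18° (west) — crosses 180°.
Leg 4: +71.45° → -39.50°, shortest Δλ = -110.95° (west) — does not cross 180°.
Total crossings: 2.

2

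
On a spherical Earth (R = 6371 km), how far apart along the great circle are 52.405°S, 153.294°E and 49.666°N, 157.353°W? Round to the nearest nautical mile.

Δλ = -157.353 − 153.294 = -310.647°; wrapped into (−180°, 180°]: 49.353°.
Δφ = 49.666 − -52.405 = 102.071°.
a = sin²(Δφ/2) + cos φ₁ · cos φ₂ · sin²(Δλ/2) = 0.673388.
c = 2·atan2(√a, √(1−a)) = 1.92493 rad → d = 6371·c ≈ 12263.71 km ≈ 6621.88 nmi.

6622 nmi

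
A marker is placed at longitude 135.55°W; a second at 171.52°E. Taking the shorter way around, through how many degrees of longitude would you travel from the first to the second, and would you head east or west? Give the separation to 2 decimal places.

Raw difference: 171.52 − -135.55 = 307.07°.
Normalise into (−180°, 180°]: 307.07° − 360° = -52.93°.
Negative ⇒ the second point lies to the west; separation 52.93°.

52.93° west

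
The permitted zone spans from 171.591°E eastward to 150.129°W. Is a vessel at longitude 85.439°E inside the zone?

Band width going east from +171.591° to -150.129°: ((-150.129 − 171.591) mod 360) = 38.280°.
Offset of +85.439° east of the west edge: ((85.439 − 171.591) mod 360) = 273.848°.
273.848° > 38.280° ⇒ outside.

No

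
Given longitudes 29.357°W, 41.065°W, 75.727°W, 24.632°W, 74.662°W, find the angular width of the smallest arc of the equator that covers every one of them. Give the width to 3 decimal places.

Sort the longitudes: -75.727°, -74.662°, -41.065°, -29.357°, -24.632°.
Eastward gaps between consecutive values (wrapping around): 1.065°, 33.597°, 11.708°, 4.725°, 308.905°.
Largest gap = 308.905° ⇒ minimal covering band is its complement: 360° − 308.905° = 51.095°.
Band runs from -75.727° eastward to -24.632°.

51.095°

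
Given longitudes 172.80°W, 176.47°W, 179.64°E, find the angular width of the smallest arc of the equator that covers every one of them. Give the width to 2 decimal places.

Sort the longitudes: -176.47°, -172.80°, +179.64°.
Eastward gaps between consecutive values (wrapping around): 3.67°, 352.44°, 3.89°.
Largest gap = 352.44° ⇒ minimal covering band is its complement: 360° − 352.44° = 7.56°.
Band runs from +179.64° eastward to -172.80°, crossing the antimeridian.

7.56°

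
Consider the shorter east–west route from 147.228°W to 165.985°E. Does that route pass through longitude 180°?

Yes

Naïve |165.985 − -147.228| = 313.213° > 180°, so the shorter arc goes the other way round — across 180°.
Signed shortest Δλ = ((165.985 − -147.228 + 180) mod 360) − 180 = -46.787°.
Going west by 46.787° from -147.228° passes through 180° before reaching +165.985°.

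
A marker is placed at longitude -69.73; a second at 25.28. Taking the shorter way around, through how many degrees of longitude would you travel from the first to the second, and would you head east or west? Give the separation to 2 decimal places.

Raw difference: 25.28 − -69.73 = 95.01°.
Normalise into (−180°, 180°]: 95.01° stays 95.01°.
Positive ⇒ the second point lies to the east; separation 95.01°.

95.01° east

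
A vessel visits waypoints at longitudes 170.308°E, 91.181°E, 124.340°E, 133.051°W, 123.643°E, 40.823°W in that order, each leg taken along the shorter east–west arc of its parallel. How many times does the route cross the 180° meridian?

Leg 1: +170.308° → +91.181°, shortest Δλ = -79.127° (west) — does not cross 180°.
Leg 2: +91.181° → +124.340°, shortest Δλ = 33.159° (east) — does not cross 180°.
Leg 3: +124.340° → -133.051°, shortest Δλ = 102.609° (east) — crosses 180°.
Leg 4: -133.051° → +123.643°, shortest Δλ = -103.306° (west) — crosses 180°.
Leg 5: +123.643° → -40.823°, shortest Δλ = -164.466° (west) — does not cross 180°.
Total crossings: 2.

2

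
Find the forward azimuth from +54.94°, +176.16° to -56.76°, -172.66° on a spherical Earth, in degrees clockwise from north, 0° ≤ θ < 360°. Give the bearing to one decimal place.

Δλ = -172.66 − 176.16 = -348.82°; wrapped into (−180°, 180°]: 11.18°.
θ = atan2( sin Δλ · cos φ₂ , cos φ₁ · sin φ₂ − sin φ₁ · cos φ₂ · cos Δλ )
  = atan2(0.10628, -0.92062) = 173.415° → normalised to [0°, 360°): 173.415°.

173.4°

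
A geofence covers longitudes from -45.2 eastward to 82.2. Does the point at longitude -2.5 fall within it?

Band width going east from -45.2° to +82.2°: ((82.2 − -45.2) mod 360) = 127.4°.
Offset of -2.5° east of the west edge: ((-2.5 − -45.2) mod 360) = 42.7°.
42.7° ≤ 127.4° ⇒ inside.

Yes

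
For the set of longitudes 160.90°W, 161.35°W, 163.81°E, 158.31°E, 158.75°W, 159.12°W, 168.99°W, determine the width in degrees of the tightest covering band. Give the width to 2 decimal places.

42.94°

Sort the longitudes: -168.99°, -161.35°, -160.90°, -159.12°, -158.75°, +158.31°, +163.81°.
Eastward gaps between consecutive values (wrapping around): 7.64°, 0.45°, 1.78°, 0.37°, 317.06°, 5.50°, 27.20°.
Largest gap = 317.06° ⇒ minimal covering band is its complement: 360° − 317.06° = 42.94°.
Band runs from +158.31° eastward to -158.75°, crossing the antimeridian.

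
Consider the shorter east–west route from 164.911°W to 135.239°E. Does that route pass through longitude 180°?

Yes

Naïve |135.239 − -164.911| = 300.15° > 180°, so the shorter arc goes the other way round — across 180°.
Signed shortest Δλ = ((135.239 − -164.911 + 180) mod 360) − 180 = -59.85°.
Going west by 59.85° from -164.911° passes through 180° before reaching +135.239°.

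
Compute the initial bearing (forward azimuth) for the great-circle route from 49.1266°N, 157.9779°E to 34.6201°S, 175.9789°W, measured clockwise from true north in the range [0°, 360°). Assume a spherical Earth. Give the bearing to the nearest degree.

Δλ = -175.9789 − 157.9779 = -333.9568°; wrapped into (−180°, 180°]: 26.0432°.
θ = atan2( sin Δλ · cos φ₂ , cos φ₁ · sin φ₂ − sin φ₁ · cos φ₂ · cos Δλ )
  = atan2(0.36131, -0.93087) = 158.787° → normalised to [0°, 360°): 158.787°.

159°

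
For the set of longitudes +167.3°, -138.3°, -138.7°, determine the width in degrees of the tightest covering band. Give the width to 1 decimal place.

Sort the longitudes: -138.7°, -138.3°, +167.3°.
Eastward gaps between consecutive values (wrapping around): 0.4°, 305.6°, 54.0°.
Largest gap = 305.6° ⇒ minimal covering band is its complement: 360° − 305.6° = 54.4°.
Band runs from +167.3° eastward to -138.3°, crossing the antimeridian.

54.4°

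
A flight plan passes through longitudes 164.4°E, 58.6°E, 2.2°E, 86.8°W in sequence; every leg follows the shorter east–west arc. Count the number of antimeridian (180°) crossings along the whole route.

0

Leg 1: +164.4° → +58.6°, shortest Δλ = -105.8° (west) — does not cross 180°.
Leg 2: +58.6° → +2.2°, shortest Δλ = -56.4° (west) — does not cross 180°.
Leg 3: +2.2° → -86.8°, shortest Δλ = -89.0° (west) — does not cross 180°.
Total crossings: 0.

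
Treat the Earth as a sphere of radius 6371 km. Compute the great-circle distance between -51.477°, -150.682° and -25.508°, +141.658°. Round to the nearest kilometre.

Δλ = 141.658 − -150.682 = 292.340°; wrapped into (−180°, 180°]: -67.660°.
Δφ = -25.508 − -51.477 = 25.969°.
a = sin²(Δφ/2) + cos φ₁ · cos φ₂ · sin²(Δλ/2) = 0.224713.
c = 2·atan2(√a, √(1−a)) = 0.98774 rad → d = 6371·c ≈ 6292.91 km.

6293 km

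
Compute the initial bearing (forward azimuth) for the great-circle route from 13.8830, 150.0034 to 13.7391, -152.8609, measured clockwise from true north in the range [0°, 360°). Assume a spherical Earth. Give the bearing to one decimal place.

Δλ = -152.8609 − 150.0034 = -302.8643°; wrapped into (−180°, 180°]: 57.1357°.
θ = atan2( sin Δλ · cos φ₂ , cos φ₁ · sin φ₂ − sin φ₁ · cos φ₂ · cos Δλ )
  = atan2(0.81592, 0.10408) = 82.730° → normalised to [0°, 360°): 82.730°.

82.7°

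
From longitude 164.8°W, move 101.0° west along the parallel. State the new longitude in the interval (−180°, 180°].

94.2°E

Start at -164.8°; shift −101.0° → -265.8°.
-265.8° lies outside (−180°, 180°]; add 360° → +94.2°.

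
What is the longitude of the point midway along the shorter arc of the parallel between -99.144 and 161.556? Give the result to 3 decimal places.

Signed shortest Δλ from -99.144° to +161.556° is -99.300°.
Midpoint longitude = -99.144° + (-99.300°)/2 = -99.144° − 49.650° = -148.794°.
(The naïve average (-99.144 + +161.556)/2 = 31.206° is on the wrong side of the globe.)

-148.794°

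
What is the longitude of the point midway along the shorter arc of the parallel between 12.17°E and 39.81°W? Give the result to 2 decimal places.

13.82°W

Signed shortest Δλ from +12.17° to -39.81° is -51.98°.
Midpoint longitude = +12.17° + (-51.98°)/2 = +12.17° − 25.99° = -13.82°.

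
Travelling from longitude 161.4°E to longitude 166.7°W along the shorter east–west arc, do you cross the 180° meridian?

Naïve |-166.7 − 161.4| = 328.1° > 180°, so the shorter arc goes the other way round — across 180°.
Signed shortest Δλ = ((-166.7 − 161.4 + 180) mod 360) − 180 = 31.9°.
Going east by 31.9° from +161.4° passes through 180° before reaching -166.7°.

Yes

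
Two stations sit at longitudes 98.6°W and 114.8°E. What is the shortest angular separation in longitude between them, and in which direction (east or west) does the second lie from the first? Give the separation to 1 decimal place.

146.6° west

Raw difference: 114.8 − -98.6 = 213.4°.
Normalise into (−180°, 180°]: 213.4° − 360° = -146.6°.
Negative ⇒ the second point lies to the west; separation 146.6°.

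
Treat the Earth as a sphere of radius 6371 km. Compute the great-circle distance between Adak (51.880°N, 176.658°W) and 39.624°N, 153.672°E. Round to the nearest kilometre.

Δλ = 153.672 − -176.658 = 330.330°; wrapped into (−180°, 180°]: -29.670°.
Δφ = 39.624 − 51.880 = -12.256°.
a = sin²(Δφ/2) + cos φ₁ · cos φ₂ · sin²(Δλ/2) = 0.042566.
c = 2·atan2(√a, √(1−a)) = 0.41561 rad → d = 6371·c ≈ 2647.87 km.

2648 km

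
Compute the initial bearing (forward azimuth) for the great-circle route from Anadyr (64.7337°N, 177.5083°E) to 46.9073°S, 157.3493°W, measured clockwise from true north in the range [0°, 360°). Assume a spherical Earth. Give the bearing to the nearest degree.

Δλ = -157.3493 − 177.5083 = -334.8576°; wrapped into (−180°, 180°]: 25.1424°.
θ = atan2( sin Δλ · cos φ₂ , cos φ₁ · sin φ₂ − sin φ₁ · cos φ₂ · cos Δλ )
  = atan2(0.29026, -0.87098) = 161.569° → normalised to [0°, 360°): 161.569°.

162°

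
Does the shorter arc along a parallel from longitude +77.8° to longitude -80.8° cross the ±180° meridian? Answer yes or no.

No

Signed shortest Δλ = ((-80.8 − 77.8 + 180) mod 360) − 180 = -158.6°.
Going west by 158.6° from +77.8° reaches -80.8° without touching 180°.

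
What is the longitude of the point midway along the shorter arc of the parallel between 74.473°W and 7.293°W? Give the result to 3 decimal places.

40.883°W

Signed shortest Δλ from -74.473° to -7.293° is +67.180°.
Midpoint longitude = -74.473° + (+67.180°)/2 = -74.473° + 33.590° = -40.883°.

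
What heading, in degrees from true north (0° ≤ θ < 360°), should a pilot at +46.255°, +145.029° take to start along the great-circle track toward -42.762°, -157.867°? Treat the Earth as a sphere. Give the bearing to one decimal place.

140.9°

Δλ = -157.867 − 145.029 = -302.896°; wrapped into (−180°, 180°]: 57.104°.
θ = atan2( sin Δλ · cos φ₂ , cos φ₁ · sin φ₂ − sin φ₁ · cos φ₂ · cos Δλ )
  = atan2(0.61646, -0.75753) = 140.862° → normalised to [0°, 360°): 140.862°.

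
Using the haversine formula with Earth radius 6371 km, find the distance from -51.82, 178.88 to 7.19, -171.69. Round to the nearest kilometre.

6623 km

Δλ = -171.69 − 178.88 = -350.57°; wrapped into (−180°, 180°]: 9.43°.
Δφ = 7.19 − -51.82 = 59.01°.
a = sin²(Δφ/2) + cos φ₁ · cos φ₂ · sin²(Δλ/2) = 0.246700.
c = 2·atan2(√a, √(1−a)) = 1.03956 rad → d = 6371·c ≈ 6623.03 km.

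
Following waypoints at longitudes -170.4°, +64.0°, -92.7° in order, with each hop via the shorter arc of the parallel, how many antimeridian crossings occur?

Leg 1: -170.4° → +64.0°, shortest Δλ = -125.6° (west) — crosses 180°.
Leg 2: +64.0° → -92.7°, shortest Δλ = -156.7° (west) — does not cross 180°.
Total crossings: 1.

1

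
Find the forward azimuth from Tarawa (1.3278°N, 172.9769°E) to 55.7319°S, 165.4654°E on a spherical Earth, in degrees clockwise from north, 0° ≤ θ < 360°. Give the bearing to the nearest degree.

Δλ = 165.4654 − 172.9769 = -7.5115°.
θ = atan2( sin Δλ · cos φ₂ , cos φ₁ · sin φ₂ − sin φ₁ · cos φ₂ · cos Δλ )
  = atan2(-0.07361, -0.83913) = -174.987° → normalised to [0°, 360°): 185.013°.

185°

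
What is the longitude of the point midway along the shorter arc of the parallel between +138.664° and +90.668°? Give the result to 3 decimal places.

Signed shortest Δλ from +138.664° to +90.668° is -47.996°.
Midpoint longitude = +138.664° + (-47.996°)/2 = +138.664° − 23.998° = +114.666°.

+114.666°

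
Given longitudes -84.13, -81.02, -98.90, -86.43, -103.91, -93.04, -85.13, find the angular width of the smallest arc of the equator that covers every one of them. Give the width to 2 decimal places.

Sort the longitudes: -103.91°, -98.90°, -93.04°, -86.43°, -85.13°, -84.13°, -81.02°.
Eastward gaps between consecutive values (wrapping around): 5.01°, 5.86°, 6.61°, 1.30°, 1.00°, 3.11°, 337.11°.
Largest gap = 337.11° ⇒ minimal covering band is its complement: 360° − 337.11° = 22.89°.
Band runs from -103.91° eastward to -81.02°.

22.89°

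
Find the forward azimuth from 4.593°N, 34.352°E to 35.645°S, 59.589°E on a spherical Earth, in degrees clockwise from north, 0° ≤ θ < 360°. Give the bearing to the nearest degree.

152°

Δλ = 59.589 − 34.352 = 25.237°.
θ = atan2( sin Δλ · cos φ₂ , cos φ₁ · sin φ₂ − sin φ₁ · cos φ₂ · cos Δλ )
  = atan2(0.34648, -0.63975) = 151.561° → normalised to [0°, 360°): 151.561°.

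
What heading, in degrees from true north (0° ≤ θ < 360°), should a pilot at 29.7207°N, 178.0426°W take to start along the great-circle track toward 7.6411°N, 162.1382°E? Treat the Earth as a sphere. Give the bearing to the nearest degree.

224°

Δλ = 162.1382 − -178.0426 = 340.1808°; wrapped into (−180°, 180°]: -19.8192°.
θ = atan2( sin Δλ · cos φ₂ , cos φ₁ · sin φ₂ − sin φ₁ · cos φ₂ · cos Δλ )
  = atan2(-0.33604, -0.34679) = -135.902° → normalised to [0°, 360°): 224.098°.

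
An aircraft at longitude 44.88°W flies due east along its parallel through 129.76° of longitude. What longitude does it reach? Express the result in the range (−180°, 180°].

84.88°E

Start at -44.88°; shift +129.76° → +84.88°.
+84.88° already lies in (−180°, 180°].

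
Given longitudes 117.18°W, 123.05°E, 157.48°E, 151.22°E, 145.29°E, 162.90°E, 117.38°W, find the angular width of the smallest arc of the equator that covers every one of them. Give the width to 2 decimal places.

119.77°

Sort the longitudes: -117.38°, -117.18°, +123.05°, +145.29°, +151.22°, +157.48°, +162.90°.
Eastward gaps between consecutive values (wrapping around): 0.20°, 240.23°, 22.24°, 5.93°, 6.26°, 5.42°, 79.72°.
Largest gap = 240.23° ⇒ minimal covering band is its complement: 360° − 240.23° = 119.77°.
Band runs from +123.05° eastward to -117.18°, crossing the antimeridian.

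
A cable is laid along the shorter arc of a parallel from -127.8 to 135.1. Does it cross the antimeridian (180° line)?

Yes

Naïve |135.1 − -127.8| = 262.9° > 180°, so the shorter arc goes the other way round — across 180°.
Signed shortest Δλ = ((135.1 − -127.8 + 180) mod 360) − 180 = -97.1°.
Going west by 97.1° from -127.8° passes through 180° before reaching +135.1°.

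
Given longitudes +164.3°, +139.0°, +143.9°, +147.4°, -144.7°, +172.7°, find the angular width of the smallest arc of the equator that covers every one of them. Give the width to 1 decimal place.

76.3°

Sort the longitudes: -144.7°, +139.0°, +143.9°, +147.4°, +164.3°, +172.7°.
Eastward gaps between consecutive values (wrapping around): 283.7°, 4.9°, 3.5°, 16.9°, 8.4°, 42.6°.
Largest gap = 283.7° ⇒ minimal covering band is its complement: 360° − 283.7° = 76.3°.
Band runs from +139.0° eastward to -144.7°, crossing the antimeridian.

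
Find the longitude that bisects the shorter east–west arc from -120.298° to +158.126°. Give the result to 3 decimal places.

Signed shortest Δλ from -120.298° to +158.126° is -81.576°.
Midpoint longitude = -120.298° + (-81.576°)/2 = -120.298° − 40.788° = -161.086°.
(The naïve average (-120.298 + +158.126)/2 = 18.914° is on the wrong side of the globe.)

-161.086°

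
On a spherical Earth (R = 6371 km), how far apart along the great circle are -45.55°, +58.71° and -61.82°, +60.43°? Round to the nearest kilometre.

1813 km

Δλ = 60.43 − 58.71 = 1.72°.
Δφ = -61.82 − -45.55 = -16.27°.
a = sin²(Δφ/2) + cos φ₁ · cos φ₂ · sin²(Δλ/2) = 0.020098.
c = 2·atan2(√a, √(1−a)) = 0.28450 rad → d = 6371·c ≈ 1812.53 km.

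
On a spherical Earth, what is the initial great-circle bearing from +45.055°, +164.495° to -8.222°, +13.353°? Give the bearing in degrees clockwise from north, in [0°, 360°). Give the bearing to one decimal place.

317.0°

Δλ = 13.353 − 164.495 = -151.142°.
θ = atan2( sin Δλ · cos φ₂ , cos φ₁ · sin φ₂ − sin φ₁ · cos φ₂ · cos Δλ )
  = atan2(-0.47768, 0.51249) = -42.986° → normalised to [0°, 360°): 317.014°.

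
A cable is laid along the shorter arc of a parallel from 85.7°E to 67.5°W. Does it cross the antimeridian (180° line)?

Signed shortest Δλ = ((-67.5 − 85.7 + 180) mod 360) − 180 = -153.2°.
Going west by 153.2° from +85.7° reaches -67.5° without touching 180°.

No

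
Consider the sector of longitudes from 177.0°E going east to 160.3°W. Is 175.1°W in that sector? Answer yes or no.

Band width going east from +177.0° to -160.3°: ((-160.3 − 177.0) mod 360) = 22.7°.
Offset of -175.1° east of the west edge: ((-175.1 − 177.0) mod 360) = 7.9°.
7.9° ≤ 22.7° ⇒ inside.

Yes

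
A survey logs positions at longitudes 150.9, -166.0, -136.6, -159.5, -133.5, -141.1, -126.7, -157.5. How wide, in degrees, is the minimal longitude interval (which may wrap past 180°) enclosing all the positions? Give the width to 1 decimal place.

82.4°

Sort the longitudes: -166.0°, -159.5°, -157.5°, -141.1°, -136.6°, -133.5°, -126.7°, +150.9°.
Eastward gaps between consecutive values (wrapping around): 6.5°, 2.0°, 16.4°, 4.5°, 3.1°, 6.8°, 277.6°, 43.1°.
Largest gap = 277.6° ⇒ minimal covering band is its complement: 360° − 277.6° = 82.4°.
Band runs from +150.9° eastward to -126.7°, crossing the antimeridian.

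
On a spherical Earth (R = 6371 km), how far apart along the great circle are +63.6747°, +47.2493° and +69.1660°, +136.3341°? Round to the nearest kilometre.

3651 km

Δλ = 136.3341 − 47.2493 = 89.0848°.
Δφ = 69.1660 − 63.6747 = 5.4913°.
a = sin²(Δφ/2) + cos φ₁ · cos φ₂ · sin²(Δλ/2) = 0.079897.
c = 2·atan2(√a, √(1−a)) = 0.57313 rad → d = 6371·c ≈ 3651.43 km.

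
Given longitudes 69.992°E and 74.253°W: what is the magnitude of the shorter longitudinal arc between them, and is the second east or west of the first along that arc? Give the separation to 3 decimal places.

Raw difference: -74.253 − 69.992 = -144.245°.
Normalise into (−180°, 180°]: -144.245° stays -144.245°.
Negative ⇒ the second point lies to the west; separation 144.245°.

144.245° west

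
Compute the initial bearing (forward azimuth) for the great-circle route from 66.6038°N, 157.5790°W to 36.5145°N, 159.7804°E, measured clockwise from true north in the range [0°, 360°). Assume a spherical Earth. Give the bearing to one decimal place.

Δλ = 159.7804 − -157.5790 = 317.3594°; wrapped into (−180°, 180°]: -42.6406°.
θ = atan2( sin Δλ · cos φ₂ , cos φ₁ · sin φ₂ − sin φ₁ · cos φ₂ · cos Δλ )
  = atan2(-0.54443, -0.30633) = -119.365° → normalised to [0°, 360°): 240.635°.

240.6°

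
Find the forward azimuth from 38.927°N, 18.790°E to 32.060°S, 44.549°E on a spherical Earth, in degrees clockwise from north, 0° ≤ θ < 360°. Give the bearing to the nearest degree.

158°

Δλ = 44.549 − 18.790 = 25.759°.
θ = atan2( sin Δλ · cos φ₂ , cos φ₁ · sin φ₂ − sin φ₁ · cos φ₂ · cos Δλ )
  = atan2(0.36831, -0.89253) = 157.576° → normalised to [0°, 360°): 157.576°.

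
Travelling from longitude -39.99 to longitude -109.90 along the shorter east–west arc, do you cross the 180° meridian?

Signed shortest Δλ = ((-109.90 − -39.99 + 180) mod 360) − 180 = -69.91°.
Going west by 69.91° from -39.99° reaches -109.90° without touching 180°.

No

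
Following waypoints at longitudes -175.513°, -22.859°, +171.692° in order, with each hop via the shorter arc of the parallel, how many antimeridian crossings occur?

1

Leg 1: -175.513° → -22.859°, shortest Δλ = 152.654° (east) — does not cross 180°.
Leg 2: -22.859° → +171.692°, shortest Δλ = -165.449° (west) — crosses 180°.
Total crossings: 1.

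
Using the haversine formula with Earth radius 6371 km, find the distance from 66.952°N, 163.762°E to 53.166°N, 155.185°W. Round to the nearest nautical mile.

1442 nmi

Δλ = -155.185 − 163.762 = -318.947°; wrapped into (−180°, 180°]: 41.053°.
Δφ = 53.166 − 66.952 = -13.786°.
a = sin²(Δφ/2) + cos φ₁ · cos φ₂ · sin²(Δλ/2) = 0.043260.
c = 2·atan2(√a, √(1−a)) = 0.41904 rad → d = 6371·c ≈ 2669.72 km ≈ 1441.53 nmi.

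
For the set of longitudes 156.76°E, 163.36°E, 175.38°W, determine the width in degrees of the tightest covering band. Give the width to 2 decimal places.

Sort the longitudes: -175.38°, +156.76°, +163.36°.
Eastward gaps between consecutive values (wrapping around): 332.14°, 6.60°, 21.26°.
Largest gap = 332.14° ⇒ minimal covering band is its complement: 360° − 332.14° = 27.86°.
Band runs from +156.76° eastward to -175.38°, crossing the antimeridian.

27.86°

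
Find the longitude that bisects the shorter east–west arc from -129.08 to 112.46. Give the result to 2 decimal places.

Signed shortest Δλ from -129.08° to +112.46° is -118.46°.
Midpoint longitude = -129.08° + (-118.46°)/2 = -129.08° − 59.23° = -188.31°.
Normalise into (−180°, 180°]: +171.69°.
(The naïve average (-129.08 + +112.46)/2 = -8.31° is on the wrong side of the globe.)

+171.69°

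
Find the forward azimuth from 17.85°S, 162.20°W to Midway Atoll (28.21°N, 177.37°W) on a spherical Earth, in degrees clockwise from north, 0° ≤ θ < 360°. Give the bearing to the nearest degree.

Δλ = -177.37 − -162.20 = -15.17°.
θ = atan2( sin Δλ · cos φ₂ , cos φ₁ · sin φ₂ − sin φ₁ · cos φ₂ · cos Δλ )
  = atan2(-0.23060, 0.71065) = -17.978° → normalised to [0°, 360°): 342.022°.

342°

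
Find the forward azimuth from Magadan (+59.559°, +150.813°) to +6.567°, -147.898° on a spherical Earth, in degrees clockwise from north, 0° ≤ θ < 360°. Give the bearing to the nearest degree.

112°

Δλ = -147.898 − 150.813 = -298.711°; wrapped into (−180°, 180°]: 61.289°.
θ = atan2( sin Δλ · cos φ₂ , cos φ₁ · sin φ₂ − sin φ₁ · cos φ₂ · cos Δλ )
  = atan2(0.87130, -0.35351) = 112.084° → normalised to [0°, 360°): 112.084°.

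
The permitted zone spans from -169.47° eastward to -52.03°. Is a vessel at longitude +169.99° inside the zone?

No

Band width going east from -169.47° to -52.03°: ((-52.03 − -169.47) mod 360) = 117.44°.
Offset of +169.99° east of the west edge: ((169.99 − -169.47) mod 360) = 339.46°.
339.46° > 117.44° ⇒ outside.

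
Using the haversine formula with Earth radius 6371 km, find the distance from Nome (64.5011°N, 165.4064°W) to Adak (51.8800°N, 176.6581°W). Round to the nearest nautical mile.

834 nmi

Δλ = -176.6581 − -165.4064 = -11.2517°.
Δφ = 51.8800 − 64.5011 = -12.6211°.
a = sin²(Δφ/2) + cos φ₁ · cos φ₂ · sin²(Δλ/2) = 0.014636.
c = 2·atan2(√a, √(1−a)) = 0.24255 rad → d = 6371·c ≈ 1545.29 km ≈ 834.39 nmi.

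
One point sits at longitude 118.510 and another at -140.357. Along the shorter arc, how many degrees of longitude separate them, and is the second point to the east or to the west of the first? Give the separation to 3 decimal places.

Raw difference: -140.357 − 118.510 = -258.867°.
Normalise into (−180°, 180°]: -258.867° + 360° = 101.133°.
Positive ⇒ the second point lies to the east; separation 101.133°.

101.133° east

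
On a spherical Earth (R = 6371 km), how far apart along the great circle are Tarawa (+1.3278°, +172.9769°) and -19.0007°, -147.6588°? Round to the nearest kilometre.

Δλ = -147.6588 − 172.9769 = -320.6357°; wrapped into (−180°, 180°]: 39.3643°.
Δφ = -19.0007 − 1.3278 = -20.3285°.
a = sin²(Δφ/2) + cos φ₁ · cos φ₂ · sin²(Δλ/2) = 0.138368.
c = 2·atan2(√a, √(1−a)) = 0.76228 rad → d = 6371·c ≈ 4856.48 km.

4856 km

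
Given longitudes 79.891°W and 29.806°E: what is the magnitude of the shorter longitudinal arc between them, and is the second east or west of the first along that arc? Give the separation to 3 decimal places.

109.697° east

Raw difference: 29.806 − -79.891 = 109.697°.
Normalise into (−180°, 180°]: 109.697° stays 109.697°.
Positive ⇒ the second point lies to the east; separation 109.697°.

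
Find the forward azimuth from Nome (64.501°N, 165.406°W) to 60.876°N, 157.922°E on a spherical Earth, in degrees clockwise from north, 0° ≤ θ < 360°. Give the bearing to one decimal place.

Δλ = 157.922 − -165.406 = 323.328°; wrapped into (−180°, 180°]: -36.672°.
θ = atan2( sin Δλ · cos φ₂ , cos φ₁ · sin φ₂ − sin φ₁ · cos φ₂ · cos Δλ )
  = atan2(-0.29067, 0.02372) = -85.334° → normalised to [0°, 360°): 274.666°.

274.7°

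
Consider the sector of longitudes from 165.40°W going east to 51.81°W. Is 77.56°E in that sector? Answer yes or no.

Band width going east from -165.40° to -51.81°: ((-51.81 − -165.40) mod 360) = 113.59°.
Offset of +77.56° east of the west edge: ((77.56 − -165.40) mod 360) = 242.96°.
242.96° > 113.59° ⇒ outside.

No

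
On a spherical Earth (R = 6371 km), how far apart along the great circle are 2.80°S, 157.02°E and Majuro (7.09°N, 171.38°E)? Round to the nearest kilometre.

1936 km

Δλ = 171.38 − 157.02 = 14.36°.
Δφ = 7.09 − -2.80 = 9.89°.
a = sin²(Δφ/2) + cos φ₁ · cos φ₂ · sin²(Δλ/2) = 0.022914.
c = 2·atan2(√a, √(1−a)) = 0.30392 rad → d = 6371·c ≈ 1936.25 km.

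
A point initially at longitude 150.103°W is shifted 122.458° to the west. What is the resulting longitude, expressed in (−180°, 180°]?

Start at -150.103°; shift −122.458° → -272.561°.
-272.561° lies outside (−180°, 180°]; add 360° → +87.439°.

87.439°E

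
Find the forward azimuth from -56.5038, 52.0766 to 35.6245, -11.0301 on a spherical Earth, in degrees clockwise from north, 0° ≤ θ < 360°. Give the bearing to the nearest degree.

Δλ = -11.0301 − 52.0766 = -63.1067°.
θ = atan2( sin Δλ · cos φ₂ , cos φ₁ · sin φ₂ − sin φ₁ · cos φ₂ · cos Δλ )
  = atan2(-0.72494, 0.62807) = -49.095° → normalised to [0°, 360°): 310.905°.

311°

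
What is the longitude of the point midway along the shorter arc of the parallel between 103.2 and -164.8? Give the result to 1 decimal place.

+149.2°

Signed shortest Δλ from +103.2° to -164.8° is +92.0°.
Midpoint longitude = +103.2° + (+92.0°)/2 = +103.2° + 46.0° = +149.2°.
(The naïve average (+103.2 + -164.8)/2 = -30.8° is on the wrong side of the globe.)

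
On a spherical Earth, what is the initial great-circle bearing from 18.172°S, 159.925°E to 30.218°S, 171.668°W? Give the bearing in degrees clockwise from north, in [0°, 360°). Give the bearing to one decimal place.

120.4°

Δλ = -171.668 − 159.925 = -331.593°; wrapped into (−180°, 180°]: 28.407°.
θ = atan2( sin Δλ · cos φ₂ , cos φ₁ · sin φ₂ − sin φ₁ · cos φ₂ · cos Δλ )
  = atan2(0.41109, -0.24115) = 120.396° → normalised to [0°, 360°): 120.396°.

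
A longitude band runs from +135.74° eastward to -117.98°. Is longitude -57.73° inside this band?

Band width going east from +135.74° to -117.98°: ((-117.98 − 135.74) mod 360) = 106.28°.
Offset of -57.73° east of the west edge: ((-57.73 − 135.74) mod 360) = 166.53°.
166.53° > 106.28° ⇒ outside.

No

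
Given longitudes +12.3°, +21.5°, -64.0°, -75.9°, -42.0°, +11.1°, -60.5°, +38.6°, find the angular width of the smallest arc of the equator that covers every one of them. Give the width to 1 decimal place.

Sort the longitudes: -75.9°, -64.0°, -60.5°, -42.0°, +11.1°, +12.3°, +21.5°, +38.6°.
Eastward gaps between consecutive values (wrapping around): 11.9°, 3.5°, 18.5°, 53.1°, 1.2°, 9.2°, 17.1°, 245.5°.
Largest gap = 245.5° ⇒ minimal covering band is its complement: 360° − 245.5° = 114.5°.
Band runs from -75.9° eastward to +38.6°.

114.5°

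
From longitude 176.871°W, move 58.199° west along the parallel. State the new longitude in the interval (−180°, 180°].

124.930°E

Start at -176.871°; shift −58.199° → -235.070°.
-235.070° lies outside (−180°, 180°]; add 360° → +124.930°.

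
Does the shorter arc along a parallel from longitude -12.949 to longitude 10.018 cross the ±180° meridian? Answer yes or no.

No

Signed shortest Δλ = ((10.018 − -12.949 + 180) mod 360) − 180 = 22.967°.
Going east by 22.967° from -12.949° reaches +10.018° without touching 180°.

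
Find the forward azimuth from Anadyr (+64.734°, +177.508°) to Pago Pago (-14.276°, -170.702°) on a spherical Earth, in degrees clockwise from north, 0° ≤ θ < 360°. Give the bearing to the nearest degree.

168°

Δλ = -170.702 − 177.508 = -348.210°; wrapped into (−180°, 180°]: 11.790°.
θ = atan2( sin Δλ · cos φ₂ , cos φ₁ · sin φ₂ − sin φ₁ · cos φ₂ · cos Δλ )
  = atan2(0.19802, -0.96317) = 168.383° → normalised to [0°, 360°): 168.383°.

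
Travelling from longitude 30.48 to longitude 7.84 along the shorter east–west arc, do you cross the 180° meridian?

No

Signed shortest Δλ = ((7.84 − 30.48 + 180) mod 360) − 180 = -22.64°.
Going west by 22.64° from +30.48° reaches +7.84° without touching 180°.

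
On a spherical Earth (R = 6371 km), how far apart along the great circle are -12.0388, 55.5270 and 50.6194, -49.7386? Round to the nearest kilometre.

12114 km

Δλ = -49.7386 − 55.5270 = -105.2656°.
Δφ = 50.6194 − -12.0388 = 62.6582°.
a = sin²(Δφ/2) + cos φ₁ · cos φ₂ · sin²(Δλ/2) = 0.662297.
c = 2·atan2(√a, √(1−a)) = 1.90138 rad → d = 6371·c ≈ 12113.69 km.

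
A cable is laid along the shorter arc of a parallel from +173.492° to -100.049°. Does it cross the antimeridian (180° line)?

Naïve |-100.049 − 173.492| = 273.541° > 180°, so the shorter arc goes the other way round — across 180°.
Signed shortest Δλ = ((-100.049 − 173.492 + 180) mod 360) − 180 = 86.459°.
Going east by 86.459° from +173.492° passes through 180° before reaching -100.049°.

Yes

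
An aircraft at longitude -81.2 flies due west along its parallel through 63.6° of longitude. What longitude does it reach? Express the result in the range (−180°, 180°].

Start at -81.2°; shift −63.6° → -144.8°.
-144.8° already lies in (−180°, 180°].

-144.8°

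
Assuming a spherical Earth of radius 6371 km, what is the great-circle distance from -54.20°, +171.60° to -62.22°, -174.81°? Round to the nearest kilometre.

1191 km

Δλ = -174.81 − 171.60 = -346.41°; wrapped into (−180°, 180°]: 13.59°.
Δφ = -62.22 − -54.20 = -8.02°.
a = sin²(Δφ/2) + cos φ₁ · cos φ₂ · sin²(Δλ/2) = 0.008707.
c = 2·atan2(√a, √(1−a)) = 0.18689 rad → d = 6371·c ≈ 1190.70 km.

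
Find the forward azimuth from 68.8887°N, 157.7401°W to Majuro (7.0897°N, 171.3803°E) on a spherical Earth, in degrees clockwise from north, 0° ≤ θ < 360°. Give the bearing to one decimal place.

214.2°

Δλ = 171.3803 − -157.7401 = 329.1204°; wrapped into (−180°, 180°]: -30.8796°.
θ = atan2( sin Δλ · cos φ₂ , cos φ₁ · sin φ₂ − sin φ₁ · cos φ₂ · cos Δλ )
  = atan2(-0.50931, -0.75007) = -145.823° → normalised to [0°, 360°): 214.177°.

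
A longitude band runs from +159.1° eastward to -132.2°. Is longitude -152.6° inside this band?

Band width going east from +159.1° to -132.2°: ((-132.2 − 159.1) mod 360) = 68.7°.
Offset of -152.6° east of the west edge: ((-152.6 − 159.1) mod 360) = 48.3°.
48.3° ≤ 68.7° ⇒ inside.

Yes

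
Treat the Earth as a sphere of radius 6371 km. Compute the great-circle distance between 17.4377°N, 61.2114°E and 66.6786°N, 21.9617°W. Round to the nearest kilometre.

Δλ = -21.9617 − 61.2114 = -83.1731°.
Δφ = 66.6786 − 17.4377 = 49.2409°.
a = sin²(Δφ/2) + cos φ₁ · cos φ₂ · sin²(Δλ/2) = 0.339959.
c = 2·atan2(√a, √(1−a)) = 1.24498 rad → d = 6371·c ≈ 7931.77 km.

7932 km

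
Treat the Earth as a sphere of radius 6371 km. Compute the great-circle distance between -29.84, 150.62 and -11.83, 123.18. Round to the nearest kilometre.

3468 km

Δλ = 123.18 − 150.62 = -27.44°.
Δφ = -11.83 − -29.84 = 18.01°.
a = sin²(Δφ/2) + cos φ₁ · cos φ₂ · sin²(Δλ/2) = 0.072257.
c = 2·atan2(√a, √(1−a)) = 0.54431 rad → d = 6371·c ≈ 3467.79 km.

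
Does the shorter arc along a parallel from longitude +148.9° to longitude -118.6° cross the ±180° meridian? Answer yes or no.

Yes

Naïve |-118.6 − 148.9| = 267.5° > 180°, so the shorter arc goes the other way round — across 180°.
Signed shortest Δλ = ((-118.6 − 148.9 + 180) mod 360) − 180 = 92.5°.
Going east by 92.5° from +148.9° passes through 180° before reaching -118.6°.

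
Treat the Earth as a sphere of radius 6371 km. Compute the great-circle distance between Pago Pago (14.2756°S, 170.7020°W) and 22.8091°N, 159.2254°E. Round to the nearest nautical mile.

2843 nmi

Δλ = 159.2254 − -170.7020 = 329.9274°; wrapped into (−180°, 180°]: -30.0726°.
Δφ = 22.8091 − -14.2756 = 37.0847°.
a = sin²(Δφ/2) + cos φ₁ · cos φ₂ · sin²(Δλ/2) = 0.161253.
c = 2·atan2(√a, √(1−a)) = 0.82645 rad → d = 6371·c ≈ 5265.29 km ≈ 2843.03 nmi.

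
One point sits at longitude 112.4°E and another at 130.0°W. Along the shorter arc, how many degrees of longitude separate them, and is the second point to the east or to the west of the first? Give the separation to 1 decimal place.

117.6° east

Raw difference: -130.0 − 112.4 = -242.4°.
Normalise into (−180°, 180°]: -242.4° + 360° = 117.6°.
Positive ⇒ the second point lies to the east; separation 117.6°.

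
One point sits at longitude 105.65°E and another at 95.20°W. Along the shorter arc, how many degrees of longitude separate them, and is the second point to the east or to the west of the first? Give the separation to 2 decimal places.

159.15° east

Raw difference: -95.20 − 105.65 = -200.85°.
Normalise into (−180°, 180°]: -200.85° + 360° = 159.15°.
Positive ⇒ the second point lies to the east; separation 159.15°.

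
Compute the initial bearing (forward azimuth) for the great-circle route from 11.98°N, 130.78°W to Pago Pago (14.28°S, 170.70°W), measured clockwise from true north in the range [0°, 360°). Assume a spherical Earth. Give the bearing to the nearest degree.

Δλ = -170.70 − -130.78 = -39.92°.
θ = atan2( sin Δλ · cos φ₂ , cos φ₁ · sin φ₂ − sin φ₁ · cos φ₂ · cos Δλ )
  = atan2(-0.62189, -0.39556) = -122.459° → normalised to [0°, 360°): 237.541°.

238°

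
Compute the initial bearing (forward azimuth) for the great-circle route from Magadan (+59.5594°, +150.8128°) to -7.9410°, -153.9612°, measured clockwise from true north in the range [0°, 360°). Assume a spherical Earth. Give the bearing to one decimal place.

Δλ = -153.9612 − 150.8128 = -304.7740°; wrapped into (−180°, 180°]: 55.2260°.
θ = atan2( sin Δλ · cos φ₂ , cos φ₁ · sin φ₂ − sin φ₁ · cos φ₂ · cos Δλ )
  = atan2(0.81353, -0.55700) = 124.398° → normalised to [0°, 360°): 124.398°.

124.4°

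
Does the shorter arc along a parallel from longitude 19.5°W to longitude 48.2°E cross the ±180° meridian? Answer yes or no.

Signed shortest Δλ = ((48.2 − -19.5 + 180) mod 360) − 180 = 67.7°.
Going east by 67.7° from -19.5° reaches +48.2° without touching 180°.

No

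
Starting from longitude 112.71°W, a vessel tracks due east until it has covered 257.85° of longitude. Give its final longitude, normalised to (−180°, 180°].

Start at -112.71°; shift +257.85° → +145.14°.
+145.14° already lies in (−180°, 180°].

145.14°E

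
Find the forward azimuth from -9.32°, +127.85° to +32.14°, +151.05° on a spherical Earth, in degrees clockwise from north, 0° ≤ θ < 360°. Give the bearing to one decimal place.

27.1°

Δλ = 151.05 − 127.85 = 23.20°.
θ = atan2( sin Δλ · cos φ₂ , cos φ₁ · sin φ₂ − sin φ₁ · cos φ₂ · cos Δλ )
  = atan2(0.33357, 0.65101) = 27.130° → normalised to [0°, 360°): 27.130°.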